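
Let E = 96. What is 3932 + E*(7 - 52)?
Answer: -388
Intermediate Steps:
3932 + E*(7 - 52) = 3932 + 96*(7 - 52) = 3932 + 96*(-45) = 3932 - 4320 = -388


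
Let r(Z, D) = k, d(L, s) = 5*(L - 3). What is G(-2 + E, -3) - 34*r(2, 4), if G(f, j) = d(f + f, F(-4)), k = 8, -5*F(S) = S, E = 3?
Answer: -277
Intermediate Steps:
F(S) = -S/5
d(L, s) = -15 + 5*L (d(L, s) = 5*(-3 + L) = -15 + 5*L)
r(Z, D) = 8
G(f, j) = -15 + 10*f (G(f, j) = -15 + 5*(f + f) = -15 + 5*(2*f) = -15 + 10*f)
G(-2 + E, -3) - 34*r(2, 4) = (-15 + 10*(-2 + 3)) - 34*8 = (-15 + 10*1) - 272 = (-15 + 10) - 272 = -5 - 272 = -277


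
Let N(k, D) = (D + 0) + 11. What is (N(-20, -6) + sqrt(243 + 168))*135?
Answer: 675 + 135*sqrt(411) ≈ 3411.9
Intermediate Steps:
N(k, D) = 11 + D (N(k, D) = D + 11 = 11 + D)
(N(-20, -6) + sqrt(243 + 168))*135 = ((11 - 6) + sqrt(243 + 168))*135 = (5 + sqrt(411))*135 = 675 + 135*sqrt(411)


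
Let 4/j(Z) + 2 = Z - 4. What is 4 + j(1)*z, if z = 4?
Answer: ⅘ ≈ 0.80000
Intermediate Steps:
j(Z) = 4/(-6 + Z) (j(Z) = 4/(-2 + (Z - 4)) = 4/(-2 + (-4 + Z)) = 4/(-6 + Z))
4 + j(1)*z = 4 + (4/(-6 + 1))*4 = 4 + (4/(-5))*4 = 4 + (4*(-⅕))*4 = 4 - ⅘*4 = 4 - 16/5 = ⅘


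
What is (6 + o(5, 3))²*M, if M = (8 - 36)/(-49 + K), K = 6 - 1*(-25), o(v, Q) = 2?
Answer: 896/9 ≈ 99.556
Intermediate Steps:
K = 31 (K = 6 + 25 = 31)
M = 14/9 (M = (8 - 36)/(-49 + 31) = -28/(-18) = -28*(-1/18) = 14/9 ≈ 1.5556)
(6 + o(5, 3))²*M = (6 + 2)²*(14/9) = 8²*(14/9) = 64*(14/9) = 896/9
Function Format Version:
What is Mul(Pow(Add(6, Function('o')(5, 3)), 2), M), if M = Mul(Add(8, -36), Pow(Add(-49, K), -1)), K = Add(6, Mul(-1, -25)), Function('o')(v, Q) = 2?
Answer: Rational(896, 9) ≈ 99.556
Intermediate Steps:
K = 31 (K = Add(6, 25) = 31)
M = Rational(14, 9) (M = Mul(Add(8, -36), Pow(Add(-49, 31), -1)) = Mul(-28, Pow(-18, -1)) = Mul(-28, Rational(-1, 18)) = Rational(14, 9) ≈ 1.5556)
Mul(Pow(Add(6, Function('o')(5, 3)), 2), M) = Mul(Pow(Add(6, 2), 2), Rational(14, 9)) = Mul(Pow(8, 2), Rational(14, 9)) = Mul(64, Rational(14, 9)) = Rational(896, 9)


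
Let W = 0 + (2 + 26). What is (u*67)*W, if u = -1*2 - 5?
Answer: -13132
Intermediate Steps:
W = 28 (W = 0 + 28 = 28)
u = -7 (u = -2 - 5 = -7)
(u*67)*W = -7*67*28 = -469*28 = -13132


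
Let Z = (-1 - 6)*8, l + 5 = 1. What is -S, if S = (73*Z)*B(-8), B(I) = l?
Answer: -16352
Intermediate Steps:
l = -4 (l = -5 + 1 = -4)
B(I) = -4
Z = -56 (Z = -7*8 = -56)
S = 16352 (S = (73*(-56))*(-4) = -4088*(-4) = 16352)
-S = -1*16352 = -16352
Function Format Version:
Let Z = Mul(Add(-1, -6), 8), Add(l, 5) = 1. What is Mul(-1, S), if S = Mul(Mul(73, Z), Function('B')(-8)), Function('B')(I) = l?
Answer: -16352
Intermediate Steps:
l = -4 (l = Add(-5, 1) = -4)
Function('B')(I) = -4
Z = -56 (Z = Mul(-7, 8) = -56)
S = 16352 (S = Mul(Mul(73, -56), -4) = Mul(-4088, -4) = 16352)
Mul(-1, S) = Mul(-1, 16352) = -16352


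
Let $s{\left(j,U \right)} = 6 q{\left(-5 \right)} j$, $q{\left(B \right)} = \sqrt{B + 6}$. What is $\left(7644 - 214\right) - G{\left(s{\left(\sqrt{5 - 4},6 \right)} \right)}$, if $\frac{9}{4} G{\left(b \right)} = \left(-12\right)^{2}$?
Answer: $7366$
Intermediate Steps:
$q{\left(B \right)} = \sqrt{6 + B}$
$s{\left(j,U \right)} = 6 j$ ($s{\left(j,U \right)} = 6 \sqrt{6 - 5} j = 6 \sqrt{1} j = 6 \cdot 1 j = 6 j$)
$G{\left(b \right)} = 64$ ($G{\left(b \right)} = \frac{4 \left(-12\right)^{2}}{9} = \frac{4}{9} \cdot 144 = 64$)
$\left(7644 - 214\right) - G{\left(s{\left(\sqrt{5 - 4},6 \right)} \right)} = \left(7644 - 214\right) - 64 = 7430 - 64 = 7366$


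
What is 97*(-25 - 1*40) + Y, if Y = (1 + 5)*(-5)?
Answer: -6335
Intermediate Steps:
Y = -30 (Y = 6*(-5) = -30)
97*(-25 - 1*40) + Y = 97*(-25 - 1*40) - 30 = 97*(-25 - 40) - 30 = 97*(-65) - 30 = -6305 - 30 = -6335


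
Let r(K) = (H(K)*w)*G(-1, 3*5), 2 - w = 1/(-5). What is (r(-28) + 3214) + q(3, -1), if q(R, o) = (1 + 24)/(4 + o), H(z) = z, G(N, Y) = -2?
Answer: 50183/15 ≈ 3345.5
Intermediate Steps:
w = 11/5 (w = 2 - 1/(-5) = 2 - 1*(-⅕) = 2 + ⅕ = 11/5 ≈ 2.2000)
q(R, o) = 25/(4 + o)
r(K) = -22*K/5 (r(K) = (K*(11/5))*(-2) = (11*K/5)*(-2) = -22*K/5)
(r(-28) + 3214) + q(3, -1) = (-22/5*(-28) + 3214) + 25/(4 - 1) = (616/5 + 3214) + 25/3 = 16686/5 + 25*(⅓) = 16686/5 + 25/3 = 50183/15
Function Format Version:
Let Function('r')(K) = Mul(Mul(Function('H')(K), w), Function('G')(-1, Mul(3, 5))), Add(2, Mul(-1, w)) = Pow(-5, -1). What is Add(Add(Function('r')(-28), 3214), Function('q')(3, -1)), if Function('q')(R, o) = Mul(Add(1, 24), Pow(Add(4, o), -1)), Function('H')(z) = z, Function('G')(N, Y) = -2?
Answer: Rational(50183, 15) ≈ 3345.5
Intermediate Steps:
w = Rational(11, 5) (w = Add(2, Mul(-1, Pow(-5, -1))) = Add(2, Mul(-1, Rational(-1, 5))) = Add(2, Rational(1, 5)) = Rational(11, 5) ≈ 2.2000)
Function('q')(R, o) = Mul(25, Pow(Add(4, o), -1))
Function('r')(K) = Mul(Rational(-22, 5), K) (Function('r')(K) = Mul(Mul(K, Rational(11, 5)), -2) = Mul(Mul(Rational(11, 5), K), -2) = Mul(Rational(-22, 5), K))
Add(Add(Function('r')(-28), 3214), Function('q')(3, -1)) = Add(Add(Mul(Rational(-22, 5), -28), 3214), Mul(25, Pow(Add(4, -1), -1))) = Add(Add(Rational(616, 5), 3214), Mul(25, Pow(3, -1))) = Add(Rational(16686, 5), Mul(25, Rational(1, 3))) = Add(Rational(16686, 5), Rational(25, 3)) = Rational(50183, 15)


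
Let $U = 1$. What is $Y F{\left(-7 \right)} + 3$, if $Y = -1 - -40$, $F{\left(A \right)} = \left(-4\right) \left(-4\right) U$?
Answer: $627$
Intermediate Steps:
$F{\left(A \right)} = 16$ ($F{\left(A \right)} = \left(-4\right) \left(-4\right) 1 = 16 \cdot 1 = 16$)
$Y = 39$ ($Y = -1 + 40 = 39$)
$Y F{\left(-7 \right)} + 3 = 39 \cdot 16 + 3 = 624 + 3 = 627$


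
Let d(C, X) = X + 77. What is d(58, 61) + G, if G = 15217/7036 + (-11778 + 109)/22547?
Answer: 3164772873/22662956 ≈ 139.65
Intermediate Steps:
d(C, X) = 77 + X
G = 37284945/22662956 (G = 15217*(1/7036) - 11669*1/22547 = 15217/7036 - 1667/3221 = 37284945/22662956 ≈ 1.6452)
d(58, 61) + G = (77 + 61) + 37284945/22662956 = 138 + 37284945/22662956 = 3164772873/22662956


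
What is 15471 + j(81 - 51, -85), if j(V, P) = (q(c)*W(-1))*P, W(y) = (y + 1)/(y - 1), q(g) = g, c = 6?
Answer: 15471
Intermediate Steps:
W(y) = (1 + y)/(-1 + y)
j(V, P) = 0 (j(V, P) = (6*((1 - 1)/(-1 - 1)))*P = (6*(0/(-2)))*P = (6*(-½*0))*P = (6*0)*P = 0*P = 0)
15471 + j(81 - 51, -85) = 15471 + 0 = 15471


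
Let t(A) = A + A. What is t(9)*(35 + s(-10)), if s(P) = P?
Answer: 450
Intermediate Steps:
t(A) = 2*A
t(9)*(35 + s(-10)) = (2*9)*(35 - 10) = 18*25 = 450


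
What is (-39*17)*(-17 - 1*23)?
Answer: 26520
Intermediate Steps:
(-39*17)*(-17 - 1*23) = -663*(-17 - 23) = -663*(-40) = 26520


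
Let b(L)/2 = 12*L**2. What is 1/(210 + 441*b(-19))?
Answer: 1/3821034 ≈ 2.6171e-7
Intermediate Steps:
b(L) = 24*L**2 (b(L) = 2*(12*L**2) = 24*L**2)
1/(210 + 441*b(-19)) = 1/(210 + 441*(24*(-19)**2)) = 1/(210 + 441*(24*361)) = 1/(210 + 441*8664) = 1/(210 + 3820824) = 1/3821034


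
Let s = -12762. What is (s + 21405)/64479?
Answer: 2881/21493 ≈ 0.13404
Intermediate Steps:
(s + 21405)/64479 = (-12762 + 21405)/64479 = 8643*(1/64479) = 2881/21493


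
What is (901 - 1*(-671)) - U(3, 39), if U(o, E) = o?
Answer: 1569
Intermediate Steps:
(901 - 1*(-671)) - U(3, 39) = (901 - 1*(-671)) - 1*3 = (901 + 671) - 3 = 1572 - 3 = 1569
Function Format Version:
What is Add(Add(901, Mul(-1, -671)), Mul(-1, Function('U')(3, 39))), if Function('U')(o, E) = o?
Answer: 1569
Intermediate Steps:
Add(Add(901, Mul(-1, -671)), Mul(-1, Function('U')(3, 39))) = Add(Add(901, Mul(-1, -671)), Mul(-1, 3)) = Add(Add(901, 671), -3) = Add(1572, -3) = 1569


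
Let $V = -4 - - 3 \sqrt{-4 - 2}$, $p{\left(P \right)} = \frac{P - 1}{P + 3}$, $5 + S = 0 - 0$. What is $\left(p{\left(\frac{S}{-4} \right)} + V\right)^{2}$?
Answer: $\frac{\left(-67 + 51 i \sqrt{6}\right)^{2}}{289} \approx -38.467 - 57.923 i$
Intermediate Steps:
$S = -5$ ($S = -5 + \left(0 - 0\right) = -5 + \left(0 + 0\right) = -5 + 0 = -5$)
$p{\left(P \right)} = \frac{-1 + P}{3 + P}$
$V = -4 + 3 i \sqrt{6}$ ($V = -4 - - 3 \sqrt{-6} = -4 - - 3 i \sqrt{6} = -4 + 3 i \sqrt{6} \approx -4.0 + 7.3485 i$)
$\left(p{\left(\frac{S}{-4} \right)} + V\right)^{2} = \left(\frac{-1 - \frac{5}{-4}}{3 - \frac{5}{-4}} - \left(4 - 3 i \sqrt{6}\right)\right)^{2} = \left(\frac{-1 - - \frac{5}{4}}{3 - - \frac{5}{4}} - \left(4 - 3 i \sqrt{6}\right)\right)^{2} = \left(\frac{-1 + \frac{5}{4}}{3 + \frac{5}{4}} - \left(4 - 3 i \sqrt{6}\right)\right)^{2} = \left(\frac{1}{\frac{17}{4}} \cdot \frac{1}{4} - \left(4 - 3 i \sqrt{6}\right)\right)^{2} = \left(\frac{4}{17} \cdot \frac{1}{4} - \left(4 - 3 i \sqrt{6}\right)\right)^{2} = \left(\frac{1}{17} - \left(4 - 3 i \sqrt{6}\right)\right)^{2} = \left(- \frac{67}{17} + 3 i \sqrt{6}\right)^{2}$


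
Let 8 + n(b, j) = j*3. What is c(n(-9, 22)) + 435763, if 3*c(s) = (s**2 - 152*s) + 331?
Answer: 434056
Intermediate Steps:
n(b, j) = -8 + 3*j (n(b, j) = -8 + j*3 = -8 + 3*j)
c(s) = 331/3 - 152*s/3 + s**2/3 (c(s) = ((s**2 - 152*s) + 331)/3 = (331 + s**2 - 152*s)/3 = 331/3 - 152*s/3 + s**2/3)
c(n(-9, 22)) + 435763 = (331/3 - 152*(-8 + 3*22)/3 + (-8 + 3*22)**2/3) + 435763 = (331/3 - 152*(-8 + 66)/3 + (-8 + 66)**2/3) + 435763 = (331/3 - 152/3*58 + (1/3)*58**2) + 435763 = (331/3 - 8816/3 + (1/3)*3364) + 435763 = (331/3 - 8816/3 + 3364/3) + 435763 = -1707 + 435763 = 434056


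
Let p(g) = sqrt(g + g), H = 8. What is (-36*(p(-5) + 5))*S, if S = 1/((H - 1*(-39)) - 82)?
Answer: 36/7 + 36*I*sqrt(10)/35 ≈ 5.1429 + 3.2526*I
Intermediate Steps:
p(g) = sqrt(2)*sqrt(g) (p(g) = sqrt(2*g) = sqrt(2)*sqrt(g))
S = -1/35 (S = 1/((8 - 1*(-39)) - 82) = 1/((8 + 39) - 82) = 1/(47 - 82) = 1/(-35) = -1/35 ≈ -0.028571)
(-36*(p(-5) + 5))*S = -36*(sqrt(2)*sqrt(-5) + 5)*(-1/35) = -36*(sqrt(2)*(I*sqrt(5)) + 5)*(-1/35) = -36*(I*sqrt(10) + 5)*(-1/35) = -36*(5 + I*sqrt(10))*(-1/35) = (-180 - 36*I*sqrt(10))*(-1/35) = 36/7 + 36*I*sqrt(10)/35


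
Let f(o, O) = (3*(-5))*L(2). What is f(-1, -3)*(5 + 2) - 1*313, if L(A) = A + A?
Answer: -733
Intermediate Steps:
L(A) = 2*A
f(o, O) = -60 (f(o, O) = (3*(-5))*(2*2) = -15*4 = -60)
f(-1, -3)*(5 + 2) - 1*313 = -60*(5 + 2) - 1*313 = -60*7 - 313 = -420 - 313 = -733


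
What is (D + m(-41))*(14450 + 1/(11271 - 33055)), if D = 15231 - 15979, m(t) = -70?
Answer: -128744528791/10892 ≈ -1.1820e+7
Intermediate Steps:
D = -748
(D + m(-41))*(14450 + 1/(11271 - 33055)) = (-748 - 70)*(14450 + 1/(11271 - 33055)) = -818*(14450 + 1/(-21784)) = -818*(14450 - 1/21784) = -818*314778799/21784 = -128744528791/10892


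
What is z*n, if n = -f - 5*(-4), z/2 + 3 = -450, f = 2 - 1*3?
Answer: -19026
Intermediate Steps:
f = -1 (f = 2 - 3 = -1)
z = -906 (z = -6 + 2*(-450) = -6 - 900 = -906)
n = 21 (n = -1*(-1) - 5*(-4) = 1 + 20 = 21)
z*n = -906*21 = -19026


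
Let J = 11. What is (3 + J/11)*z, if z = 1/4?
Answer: 1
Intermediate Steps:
z = ¼ ≈ 0.25000
(3 + J/11)*z = (3 + 11/11)*(¼) = (3 + 11*(1/11))*(¼) = (3 + 1)*(¼) = 4*(¼) = 1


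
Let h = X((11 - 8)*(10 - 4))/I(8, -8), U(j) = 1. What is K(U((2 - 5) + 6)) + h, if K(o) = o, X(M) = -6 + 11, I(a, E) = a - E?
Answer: 21/16 ≈ 1.3125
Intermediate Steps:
X(M) = 5
h = 5/16 (h = 5/(8 - 1*(-8)) = 5/(8 + 8) = 5/16 ≈ 0.31250)
K(U((2 - 5) + 6)) + h = 1 + 5/16 = 21/16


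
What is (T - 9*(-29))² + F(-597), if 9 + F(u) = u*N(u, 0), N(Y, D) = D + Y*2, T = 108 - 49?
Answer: 815209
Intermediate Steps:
T = 59
N(Y, D) = D + 2*Y
F(u) = -9 + 2*u² (F(u) = -9 + u*(0 + 2*u) = -9 + u*(2*u) = -9 + 2*u²)
(T - 9*(-29))² + F(-597) = (59 - 9*(-29))² + (-9 + 2*(-597)²) = (59 + 261)² + (-9 + 2*356409) = 320² + (-9 + 712818) = 102400 + 712809 = 815209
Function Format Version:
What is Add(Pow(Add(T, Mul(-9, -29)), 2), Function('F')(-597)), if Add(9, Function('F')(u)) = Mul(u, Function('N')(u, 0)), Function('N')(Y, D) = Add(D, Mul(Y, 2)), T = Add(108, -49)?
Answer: 815209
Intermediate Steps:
T = 59
Function('N')(Y, D) = Add(D, Mul(2, Y))
Function('F')(u) = Add(-9, Mul(2, Pow(u, 2))) (Function('F')(u) = Add(-9, Mul(u, Add(0, Mul(2, u)))) = Add(-9, Mul(u, Mul(2, u))) = Add(-9, Mul(2, Pow(u, 2))))
Add(Pow(Add(T, Mul(-9, -29)), 2), Function('F')(-597)) = Add(Pow(Add(59, Mul(-9, -29)), 2), Add(-9, Mul(2, Pow(-597, 2)))) = Add(Pow(Add(59, 261), 2), Add(-9, Mul(2, 356409))) = Add(Pow(320, 2), Add(-9, 712818)) = Add(102400, 712809) = 815209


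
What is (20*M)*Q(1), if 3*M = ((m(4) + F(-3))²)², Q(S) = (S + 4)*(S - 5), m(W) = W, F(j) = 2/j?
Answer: -4000000/243 ≈ -16461.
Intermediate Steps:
Q(S) = (-5 + S)*(4 + S) (Q(S) = (4 + S)*(-5 + S) = (-5 + S)*(4 + S))
M = 10000/243 (M = ((4 + 2/(-3))²)²/3 = ((4 + 2*(-⅓))²)²/3 = ((4 - ⅔)²)²/3 = ((10/3)²)²/3 = (100/9)²/3 = (⅓)*(10000/81) = 10000/243 ≈ 41.152)
(20*M)*Q(1) = (20*(10000/243))*(-20 + 1² - 1*1) = 200000*(-20 + 1 - 1)/243 = (200000/243)*(-20) = -4000000/243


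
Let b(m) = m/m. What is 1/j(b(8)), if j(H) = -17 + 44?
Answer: 1/27 ≈ 0.037037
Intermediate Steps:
b(m) = 1
j(H) = 27
1/j(b(8)) = 1/27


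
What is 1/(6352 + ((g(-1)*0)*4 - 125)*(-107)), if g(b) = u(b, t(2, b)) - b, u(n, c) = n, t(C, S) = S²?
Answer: 1/19727 ≈ 5.0692e-5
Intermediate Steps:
g(b) = 0 (g(b) = b - b = 0)
1/(6352 + ((g(-1)*0)*4 - 125)*(-107)) = 1/(6352 + ((0*0)*4 - 125)*(-107)) = 1/(6352 + (0*4 - 125)*(-107)) = 1/(6352 + (0 - 125)*(-107)) = 1/(6352 - 125*(-107)) = 1/(6352 + 13375) = 1/19727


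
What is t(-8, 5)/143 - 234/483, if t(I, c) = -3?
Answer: -11637/23023 ≈ -0.50545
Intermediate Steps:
t(-8, 5)/143 - 234/483 = -3/143 - 234/483 = -3*1/143 - 234*1/483 = -3/143 - 78/161 = -11637/23023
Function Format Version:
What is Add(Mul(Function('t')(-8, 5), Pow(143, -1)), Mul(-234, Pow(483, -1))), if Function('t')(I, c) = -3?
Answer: Rational(-11637, 23023) ≈ -0.50545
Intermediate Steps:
Add(Mul(Function('t')(-8, 5), Pow(143, -1)), Mul(-234, Pow(483, -1))) = Add(Mul(-3, Pow(143, -1)), Mul(-234, Pow(483, -1))) = Add(Mul(-3, Rational(1, 143)), Mul(-234, Rational(1, 483))) = Add(Rational(-3, 143), Rational(-78, 161)) = Rational(-11637, 23023)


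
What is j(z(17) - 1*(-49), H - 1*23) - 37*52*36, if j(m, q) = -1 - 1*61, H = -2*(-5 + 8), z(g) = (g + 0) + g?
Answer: -69326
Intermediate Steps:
z(g) = 2*g (z(g) = g + g = 2*g)
H = -6 (H = -2*3 = -6)
j(m, q) = -62 (j(m, q) = -1 - 61 = -62)
j(z(17) - 1*(-49), H - 1*23) - 37*52*36 = -62 - 37*52*36 = -62 - 1924*36 = -62 - 1*69264 = -62 - 69264 = -69326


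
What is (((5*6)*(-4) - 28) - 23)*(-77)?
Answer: 13167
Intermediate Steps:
(((5*6)*(-4) - 28) - 23)*(-77) = ((30*(-4) - 28) - 23)*(-77) = ((-120 - 28) - 23)*(-77) = (-148 - 23)*(-77) = -171*(-77) = 13167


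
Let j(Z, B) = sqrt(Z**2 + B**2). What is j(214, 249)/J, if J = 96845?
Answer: 17*sqrt(373)/96845 ≈ 0.0033902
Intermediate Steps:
j(Z, B) = sqrt(B**2 + Z**2)
j(214, 249)/J = sqrt(249**2 + 214**2)/96845 = sqrt(62001 + 45796)*(1/96845) = sqrt(107797)*(1/96845) = (17*sqrt(373))*(1/96845) = 17*sqrt(373)/96845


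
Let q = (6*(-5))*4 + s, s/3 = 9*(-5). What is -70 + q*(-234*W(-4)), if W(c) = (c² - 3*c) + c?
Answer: 1432010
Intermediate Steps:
W(c) = c² - 2*c
s = -135 (s = 3*(9*(-5)) = 3*(-45) = -135)
q = -255 (q = (6*(-5))*4 - 135 = -30*4 - 135 = -120 - 135 = -255)
-70 + q*(-234*W(-4)) = -70 - (-59670)*(-4*(-2 - 4)) = -70 - (-59670)*(-4*(-6)) = -70 - (-59670)*24 = -70 - 255*(-5616) = -70 + 1432080 = 1432010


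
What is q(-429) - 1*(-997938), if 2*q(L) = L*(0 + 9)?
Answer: 1992015/2 ≈ 9.9601e+5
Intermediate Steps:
q(L) = 9*L/2 (q(L) = (L*(0 + 9))/2 = (L*9)/2 = (9*L)/2 = 9*L/2)
q(-429) - 1*(-997938) = (9/2)*(-429) - 1*(-997938) = -3861/2 + 997938 = 1992015/2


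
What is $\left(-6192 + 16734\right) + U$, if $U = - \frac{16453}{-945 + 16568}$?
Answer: $\frac{164681213}{15623} \approx 10541.0$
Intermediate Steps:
$U = - \frac{16453}{15623} \approx -1.0531$
$\left(-6192 + 16734\right) + U = \left(-6192 + 16734\right) - \frac{16453}{15623} = 10542 - \frac{16453}{15623} = \frac{164681213}{15623}$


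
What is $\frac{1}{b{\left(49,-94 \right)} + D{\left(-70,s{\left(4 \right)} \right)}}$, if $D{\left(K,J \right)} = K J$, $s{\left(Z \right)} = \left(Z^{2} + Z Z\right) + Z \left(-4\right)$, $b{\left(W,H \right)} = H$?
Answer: $- \frac{1}{1214} \approx -0.00082372$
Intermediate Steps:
$s{\left(Z \right)} = - 4 Z + 2 Z^{2}$ ($s{\left(Z \right)} = \left(Z^{2} + Z^{2}\right) - 4 Z = 2 Z^{2} - 4 Z = - 4 Z + 2 Z^{2}$)
$D{\left(K,J \right)} = J K$
$\frac{1}{b{\left(49,-94 \right)} + D{\left(-70,s{\left(4 \right)} \right)}} = \frac{1}{-94 + 2 \cdot 4 \left(-2 + 4\right) \left(-70\right)} = \frac{1}{-94 + 2 \cdot 4 \cdot 2 \left(-70\right)} = \frac{1}{-94 + 16 \left(-70\right)} = \frac{1}{-94 - 1120} = \frac{1}{-1214} = - \frac{1}{1214}$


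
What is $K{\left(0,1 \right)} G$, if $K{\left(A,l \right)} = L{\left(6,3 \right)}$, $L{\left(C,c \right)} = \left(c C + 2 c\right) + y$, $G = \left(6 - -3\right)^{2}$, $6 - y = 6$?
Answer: $1944$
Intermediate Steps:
$y = 0$ ($y = 6 - 6 = 0$)
$G = 81$ ($G = \left(6 + 3\right)^{2} = 9^{2} = 81$)
$L{\left(C,c \right)} = 2 c + C c$ ($L{\left(C,c \right)} = \left(c C + 2 c\right) + 0 = \left(C c + 2 c\right) + 0 = \left(2 c + C c\right) + 0 = 2 c + C c$)
$K{\left(A,l \right)} = 24$ ($K{\left(A,l \right)} = 3 \left(2 + 6\right) = 3 \cdot 8 = 24$)
$K{\left(0,1 \right)} G = 24 \cdot 81 = 1944$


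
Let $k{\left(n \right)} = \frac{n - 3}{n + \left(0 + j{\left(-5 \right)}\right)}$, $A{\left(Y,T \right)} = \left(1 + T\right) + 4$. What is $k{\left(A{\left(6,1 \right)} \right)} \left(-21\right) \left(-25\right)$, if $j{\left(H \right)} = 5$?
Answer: $\frac{1575}{11} \approx 143.18$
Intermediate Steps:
$A{\left(Y,T \right)} = 5 + T$
$k{\left(n \right)} = \frac{-3 + n}{5 + n}$ ($k{\left(n \right)} = \frac{n - 3}{n + \left(0 + 5\right)} = \frac{-3 + n}{n + 5} = \frac{-3 + n}{5 + n}$)
$k{\left(A{\left(6,1 \right)} \right)} \left(-21\right) \left(-25\right) = \frac{-3 + \left(5 + 1\right)}{5 + \left(5 + 1\right)} \left(-21\right) \left(-25\right) = \frac{-3 + 6}{5 + 6} \left(-21\right) \left(-25\right) = \frac{1}{11} \cdot 3 \left(-21\right) \left(-25\right) = \frac{3}{11} \left(-21\right) \left(-25\right) = \left(- \frac{63}{11}\right) \left(-25\right) = \frac{1575}{11}$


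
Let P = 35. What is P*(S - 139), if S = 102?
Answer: -1295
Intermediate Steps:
P*(S - 139) = 35*(102 - 139) = 35*(-37) = -1295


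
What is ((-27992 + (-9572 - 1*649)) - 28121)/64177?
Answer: -66334/64177 ≈ -1.0336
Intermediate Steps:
((-27992 + (-9572 - 1*649)) - 28121)/64177 = ((-27992 + (-9572 - 649)) - 28121)*(1/64177) = ((-27992 - 10221) - 28121)*(1/64177) = (-38213 - 28121)*(1/64177) = -66334*1/64177 = -66334/64177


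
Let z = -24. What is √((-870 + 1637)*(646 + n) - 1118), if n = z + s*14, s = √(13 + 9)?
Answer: √(475956 + 10738*√22) ≈ 725.48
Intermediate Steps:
s = √22 ≈ 4.6904
n = -24 + 14*√22 (n = -24 + √22*14 = -24 + 14*√22 ≈ 41.666)
√((-870 + 1637)*(646 + n) - 1118) = √((-870 + 1637)*(646 + (-24 + 14*√22)) - 1118) = √(767*(622 + 14*√22) - 1118) = √((477074 + 10738*√22) - 1118) = √(475956 + 10738*√22)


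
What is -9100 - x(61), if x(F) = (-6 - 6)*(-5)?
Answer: -9160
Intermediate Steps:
x(F) = 60 (x(F) = -12*(-5) = 60)
-9100 - x(61) = -9100 - 1*60 = -9100 - 60 = -9160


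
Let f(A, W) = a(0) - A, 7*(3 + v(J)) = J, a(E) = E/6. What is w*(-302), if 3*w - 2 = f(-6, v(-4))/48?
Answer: -2567/12 ≈ -213.92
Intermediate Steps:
a(E) = E/6 (a(E) = E*(⅙) = E/6)
v(J) = -3 + J/7
f(A, W) = -A (f(A, W) = (⅙)*0 - A = 0 - A = -A)
w = 17/24 (w = ⅔ + (-1*(-6)/48)/3 = ⅔ + (6*(1/48))/3 = ⅔ + (⅓)*(⅛) = ⅔ + 1/24 = 17/24 ≈ 0.70833)
w*(-302) = (17/24)*(-302) = -2567/12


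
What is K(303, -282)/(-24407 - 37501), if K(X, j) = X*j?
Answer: 14241/10318 ≈ 1.3802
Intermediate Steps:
K(303, -282)/(-24407 - 37501) = (303*(-282))/(-24407 - 37501) = -85446/(-61908) = -85446*(-1/61908) = 14241/10318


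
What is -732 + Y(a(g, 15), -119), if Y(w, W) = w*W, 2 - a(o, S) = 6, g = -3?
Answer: -256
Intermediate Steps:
a(o, S) = -4 (a(o, S) = 2 - 1*6 = 2 - 6 = -4)
Y(w, W) = W*w
-732 + Y(a(g, 15), -119) = -732 - 119*(-4) = -732 + 476 = -256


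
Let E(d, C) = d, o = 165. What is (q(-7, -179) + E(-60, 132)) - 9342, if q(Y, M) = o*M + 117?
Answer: -38820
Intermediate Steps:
q(Y, M) = 117 + 165*M (q(Y, M) = 165*M + 117 = 117 + 165*M)
(q(-7, -179) + E(-60, 132)) - 9342 = ((117 + 165*(-179)) - 60) - 9342 = ((117 - 29535) - 60) - 9342 = (-29418 - 60) - 9342 = -29478 - 9342 = -38820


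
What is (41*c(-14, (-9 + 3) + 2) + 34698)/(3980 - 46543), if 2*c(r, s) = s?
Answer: -34616/42563 ≈ -0.81329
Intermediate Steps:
c(r, s) = s/2
(41*c(-14, (-9 + 3) + 2) + 34698)/(3980 - 46543) = (41*(((-9 + 3) + 2)/2) + 34698)/(3980 - 46543) = (41*((-6 + 2)/2) + 34698)/(-42563) = (41*((½)*(-4)) + 34698)*(-1/42563) = (41*(-2) + 34698)*(-1/42563) = (-82 + 34698)*(-1/42563) = 34616*(-1/42563) = -34616/42563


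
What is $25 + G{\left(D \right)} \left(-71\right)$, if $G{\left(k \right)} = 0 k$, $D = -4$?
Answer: $25$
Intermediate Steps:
$G{\left(k \right)} = 0$
$25 + G{\left(D \right)} \left(-71\right) = 25 + 0 \left(-71\right) = 25 + 0 = 25$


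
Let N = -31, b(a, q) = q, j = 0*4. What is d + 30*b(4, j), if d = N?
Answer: -31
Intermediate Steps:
j = 0
d = -31
d + 30*b(4, j) = -31 + 30*0 = -31 + 0 = -31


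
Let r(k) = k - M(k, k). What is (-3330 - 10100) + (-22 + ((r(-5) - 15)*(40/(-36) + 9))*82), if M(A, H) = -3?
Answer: -220042/9 ≈ -24449.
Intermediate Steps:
r(k) = 3 + k (r(k) = k - 1*(-3) = k + 3 = 3 + k)
(-3330 - 10100) + (-22 + ((r(-5) - 15)*(40/(-36) + 9))*82) = (-3330 - 10100) + (-22 + (((3 - 5) - 15)*(40/(-36) + 9))*82) = -13430 + (-22 + ((-2 - 15)*(40*(-1/36) + 9))*82) = -13430 + (-22 - 17*(-10/9 + 9)*82) = -13430 + (-22 - 17*71/9*82) = -13430 + (-22 - 1207/9*82) = -13430 + (-22 - 98974/9) = -13430 - 99172/9 = -220042/9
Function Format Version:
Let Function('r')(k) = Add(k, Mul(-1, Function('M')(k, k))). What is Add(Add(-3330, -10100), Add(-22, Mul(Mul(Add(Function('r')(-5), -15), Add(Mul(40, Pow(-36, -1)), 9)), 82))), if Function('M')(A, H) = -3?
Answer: Rational(-220042, 9) ≈ -24449.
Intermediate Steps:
Function('r')(k) = Add(3, k) (Function('r')(k) = Add(k, Mul(-1, -3)) = Add(k, 3) = Add(3, k))
Add(Add(-3330, -10100), Add(-22, Mul(Mul(Add(Function('r')(-5), -15), Add(Mul(40, Pow(-36, -1)), 9)), 82))) = Add(Add(-3330, -10100), Add(-22, Mul(Mul(Add(Add(3, -5), -15), Add(Mul(40, Pow(-36, -1)), 9)), 82))) = Add(-13430, Add(-22, Mul(Mul(Add(-2, -15), Add(Mul(40, Rational(-1, 36)), 9)), 82))) = Add(-13430, Add(-22, Mul(Mul(-17, Add(Rational(-10, 9), 9)), 82))) = Add(-13430, Add(-22, Mul(Mul(-17, Rational(71, 9)), 82))) = Add(-13430, Add(-22, Mul(Rational(-1207, 9), 82))) = Add(-13430, Add(-22, Rational(-98974, 9))) = Add(-13430, Rational(-99172, 9)) = Rational(-220042, 9)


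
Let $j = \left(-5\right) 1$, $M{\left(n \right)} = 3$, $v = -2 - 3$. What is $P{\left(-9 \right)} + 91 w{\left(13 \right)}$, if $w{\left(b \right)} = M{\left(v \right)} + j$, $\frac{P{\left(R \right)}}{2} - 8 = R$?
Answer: $-184$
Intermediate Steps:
$v = -5$
$P{\left(R \right)} = 16 + 2 R$
$j = -5$
$w{\left(b \right)} = -2$ ($w{\left(b \right)} = 3 - 5 = -2$)
$P{\left(-9 \right)} + 91 w{\left(13 \right)} = \left(16 + 2 \left(-9\right)\right) + 91 \left(-2\right) = \left(16 - 18\right) - 182 = -2 - 182 = -184$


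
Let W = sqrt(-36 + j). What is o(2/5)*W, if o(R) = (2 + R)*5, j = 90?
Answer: 36*sqrt(6) ≈ 88.182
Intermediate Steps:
o(R) = 10 + 5*R
W = 3*sqrt(6) (W = sqrt(-36 + 90) = sqrt(54) = 3*sqrt(6) ≈ 7.3485)
o(2/5)*W = (10 + 5*(2/5))*(3*sqrt(6)) = (10 + 2)*(3*sqrt(6)) = 12*(3*sqrt(6)) = 36*sqrt(6)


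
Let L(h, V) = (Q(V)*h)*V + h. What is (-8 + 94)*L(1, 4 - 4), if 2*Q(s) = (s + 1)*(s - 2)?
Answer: 86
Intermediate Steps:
Q(s) = (1 + s)*(-2 + s)/2 (Q(s) = ((s + 1)*(s - 2))/2 = ((1 + s)*(-2 + s))/2 = (1 + s)*(-2 + s)/2)
L(h, V) = h + V*h*(-1 + V²/2 - V/2) (L(h, V) = ((-1 + V²/2 - V/2)*h)*V + h = (h*(-1 + V²/2 - V/2))*V + h = V*h*(-1 + V²/2 - V/2) + h = h + V*h*(-1 + V²/2 - V/2))
(-8 + 94)*L(1, 4 - 4) = (-8 + 94)*(-½*1*(-2 + (4 - 4)*(2 + (4 - 4) - (4 - 4)²))) = 86*(-½*1*(-2 + 0*(2 + 0 - 1*0²))) = 86*(-½*1*(-2 + 0*(2 + 0 - 1*0))) = 86*(-½*1*(-2 + 0*(2 + 0 + 0))) = 86*(-½*1*(-2 + 0*2)) = 86*(-½*1*(-2 + 0)) = 86*(-½*1*(-2)) = 86*1 = 86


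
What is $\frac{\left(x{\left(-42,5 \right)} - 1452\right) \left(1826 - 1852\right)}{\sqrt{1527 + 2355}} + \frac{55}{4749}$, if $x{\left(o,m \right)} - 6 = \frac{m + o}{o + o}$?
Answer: $\frac{55}{4749} + \frac{1578551 \sqrt{3882}}{163044} \approx 603.24$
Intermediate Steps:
$x{\left(o,m \right)} = 6 + \frac{m + o}{2 o}$ ($x{\left(o,m \right)} = 6 + \frac{m + o}{o + o} = 6 + \frac{m + o}{2 o}$)
$\frac{\left(x{\left(-42,5 \right)} - 1452\right) \left(1826 - 1852\right)}{\sqrt{1527 + 2355}} + \frac{55}{4749} = \frac{\left(\frac{5 + 13 \left(-42\right)}{2 \left(-42\right)} - 1452\right) \left(1826 - 1852\right)}{\sqrt{1527 + 2355}} + \frac{55}{4749} = \frac{\left(\frac{1}{2} \left(- \frac{1}{42}\right) \left(5 - 546\right) - 1452\right) \left(-26\right)}{\sqrt{3882}} + 55 \cdot \frac{1}{4749} = \left(\frac{1}{2} \left(- \frac{1}{42}\right) \left(-541\right) - 1452\right) \left(-26\right) \frac{\sqrt{3882}}{3882} + \frac{55}{4749} = \left(\frac{541}{84} - 1452\right) \left(-26\right) \frac{\sqrt{3882}}{3882} + \frac{55}{4749} = \left(- \frac{121427}{84}\right) \left(-26\right) \frac{\sqrt{3882}}{3882} + \frac{55}{4749} = \frac{1578551 \frac{\sqrt{3882}}{3882}}{42} + \frac{55}{4749} = \frac{1578551 \sqrt{3882}}{163044} + \frac{55}{4749} = \frac{55}{4749} + \frac{1578551 \sqrt{3882}}{163044}$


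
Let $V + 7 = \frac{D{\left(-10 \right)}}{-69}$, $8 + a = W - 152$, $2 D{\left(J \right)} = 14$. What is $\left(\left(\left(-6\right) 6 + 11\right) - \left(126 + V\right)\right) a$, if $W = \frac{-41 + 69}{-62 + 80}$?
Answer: $\frac{615598}{27} \approx 22800.0$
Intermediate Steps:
$D{\left(J \right)} = 7$ ($D{\left(J \right)} = \frac{1}{2} \cdot 14 = 7$)
$W = \frac{14}{9}$ ($W = \frac{28}{18} = 28 \cdot \frac{1}{18} = \frac{14}{9} \approx 1.5556$)
$a = - \frac{1426}{9}$ ($a = -8 + \left(\frac{14}{9} - 152\right) = -8 - \frac{1354}{9} = - \frac{1426}{9} \approx -158.44$)
$V = - \frac{490}{69}$ ($V = -7 + \frac{7}{-69} = -7 + 7 \left(- \frac{1}{69}\right) = -7 - \frac{7}{69} = - \frac{490}{69} \approx -7.1014$)
$\left(\left(\left(-6\right) 6 + 11\right) - \left(126 + V\right)\right) a = \left(\left(\left(-6\right) 6 + 11\right) - \frac{8204}{69}\right) \left(- \frac{1426}{9}\right) = \left(\left(-36 + 11\right) + \left(-126 + \frac{490}{69}\right)\right) \left(- \frac{1426}{9}\right) = \left(-25 - \frac{8204}{69}\right) \left(- \frac{1426}{9}\right) = \left(- \frac{9929}{69}\right) \left(- \frac{1426}{9}\right) = \frac{615598}{27}$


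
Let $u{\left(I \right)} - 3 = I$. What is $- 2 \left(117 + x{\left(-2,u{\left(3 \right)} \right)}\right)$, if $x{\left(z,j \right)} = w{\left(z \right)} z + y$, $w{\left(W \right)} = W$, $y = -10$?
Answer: $-222$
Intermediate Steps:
$u{\left(I \right)} = 3 + I$
$x{\left(z,j \right)} = -10 + z^{2}$ ($x{\left(z,j \right)} = z z - 10 = z^{2} - 10 = -10 + z^{2}$)
$- 2 \left(117 + x{\left(-2,u{\left(3 \right)} \right)}\right) = - 2 \left(117 - \left(10 - \left(-2\right)^{2}\right)\right) = - 2 \left(117 + \left(-10 + 4\right)\right) = - 2 \left(117 - 6\right) = \left(-2\right) 111 = -222$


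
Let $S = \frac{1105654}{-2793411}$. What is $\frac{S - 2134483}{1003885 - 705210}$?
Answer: $- \frac{5962489397167}{834322030425} \approx -7.1465$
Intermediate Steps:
$S = - \frac{1105654}{2793411}$ ($S = 1105654 \left(- \frac{1}{2793411}\right) = - \frac{1105654}{2793411} \approx -0.39581$)
$\frac{S - 2134483}{1003885 - 705210} = \frac{- \frac{1105654}{2793411} - 2134483}{1003885 - 705210} = - \frac{5962489397167}{2793411 \cdot 298675} = \left(- \frac{5962489397167}{2793411}\right) \frac{1}{298675} = - \frac{5962489397167}{834322030425}$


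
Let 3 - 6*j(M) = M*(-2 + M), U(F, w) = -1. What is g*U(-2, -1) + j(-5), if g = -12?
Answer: 20/3 ≈ 6.6667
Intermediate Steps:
j(M) = ½ - M*(-2 + M)/6
g*U(-2, -1) + j(-5) = -12*(-1) + (½ - ⅙*(-5)² + (⅓)*(-5)) = 12 + (½ - ⅙*25 - 5/3) = 12 + (½ - 25/6 - 5/3) = 12 - 16/3 = 20/3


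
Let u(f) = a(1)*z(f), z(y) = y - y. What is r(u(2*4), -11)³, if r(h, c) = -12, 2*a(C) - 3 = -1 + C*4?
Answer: -1728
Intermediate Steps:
z(y) = 0
a(C) = 1 + 2*C (a(C) = 3/2 + (-1 + C*4)/2 = 3/2 + (-1 + 4*C)/2 = 3/2 + (-½ + 2*C) = 1 + 2*C)
u(f) = 0 (u(f) = (1 + 2*1)*0 = (1 + 2)*0 = 3*0 = 0)
r(u(2*4), -11)³ = (-12)³ = -1728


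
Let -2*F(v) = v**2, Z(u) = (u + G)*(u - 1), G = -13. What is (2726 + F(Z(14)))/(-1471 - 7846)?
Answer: -5283/18634 ≈ -0.28351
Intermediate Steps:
Z(u) = (-1 + u)*(-13 + u) (Z(u) = (u - 13)*(u - 1) = (-13 + u)*(-1 + u) = (-1 + u)*(-13 + u))
F(v) = -v**2/2
(2726 + F(Z(14)))/(-1471 - 7846) = (2726 - (13 + 14**2 - 14*14)**2/2)/(-1471 - 7846) = (2726 - (13 + 196 - 196)**2/2)/(-9317) = (2726 - 1/2*13**2)*(-1/9317) = (2726 - 1/2*169)*(-1/9317) = (2726 - 169/2)*(-1/9317) = (5283/2)*(-1/9317) = -5283/18634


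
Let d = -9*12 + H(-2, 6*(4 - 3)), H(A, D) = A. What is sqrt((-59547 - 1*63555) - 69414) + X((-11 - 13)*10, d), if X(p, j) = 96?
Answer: 96 + 2*I*sqrt(48129) ≈ 96.0 + 438.77*I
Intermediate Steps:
d = -110 (d = -9*12 - 2 = -108 - 2 = -110)
sqrt((-59547 - 1*63555) - 69414) + X((-11 - 13)*10, d) = sqrt((-59547 - 1*63555) - 69414) + 96 = sqrt((-59547 - 63555) - 69414) + 96 = sqrt(-123102 - 69414) + 96 = sqrt(-192516) + 96 = 2*I*sqrt(48129) + 96 = 96 + 2*I*sqrt(48129)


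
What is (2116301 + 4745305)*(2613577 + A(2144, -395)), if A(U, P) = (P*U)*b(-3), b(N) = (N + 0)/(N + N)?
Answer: 15027857180022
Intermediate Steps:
b(N) = 1/2 (b(N) = N/((2*N)) = N*(1/(2*N)) = 1/2)
A(U, P) = P*U/2 (A(U, P) = (P*U)*(1/2) = P*U/2)
(2116301 + 4745305)*(2613577 + A(2144, -395)) = (2116301 + 4745305)*(2613577 + (1/2)*(-395)*2144) = 6861606*(2613577 - 423440) = 6861606*2190137 = 15027857180022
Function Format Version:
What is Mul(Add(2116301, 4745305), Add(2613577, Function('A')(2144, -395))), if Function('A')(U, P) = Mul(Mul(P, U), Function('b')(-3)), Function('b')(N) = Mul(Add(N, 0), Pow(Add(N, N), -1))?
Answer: 15027857180022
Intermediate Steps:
Function('b')(N) = Rational(1, 2) (Function('b')(N) = Mul(N, Pow(Mul(2, N), -1)) = Mul(N, Mul(Rational(1, 2), Pow(N, -1))) = Rational(1, 2))
Function('A')(U, P) = Mul(Rational(1, 2), P, U) (Function('A')(U, P) = Mul(Mul(P, U), Rational(1, 2)) = Mul(Rational(1, 2), P, U))
Mul(Add(2116301, 4745305), Add(2613577, Function('A')(2144, -395))) = Mul(Add(2116301, 4745305), Add(2613577, Mul(Rational(1, 2), -395, 2144))) = Mul(6861606, Add(2613577, -423440)) = Mul(6861606, 2190137) = 15027857180022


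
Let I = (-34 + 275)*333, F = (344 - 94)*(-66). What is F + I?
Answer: 63753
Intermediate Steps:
F = -16500 (F = 250*(-66) = -16500)
I = 80253 (I = 241*333 = 80253)
F + I = -16500 + 80253 = 63753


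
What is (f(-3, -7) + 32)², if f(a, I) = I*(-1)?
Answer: 1521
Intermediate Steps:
f(a, I) = -I
(f(-3, -7) + 32)² = (-1*(-7) + 32)² = (7 + 32)² = 39² = 1521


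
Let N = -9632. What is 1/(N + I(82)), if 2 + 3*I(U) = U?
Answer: -3/28816 ≈ -0.00010411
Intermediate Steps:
I(U) = -2/3 + U/3
1/(N + I(82)) = 1/(-9632 + (-2/3 + (1/3)*82)) = 1/(-9632 + (-2/3 + 82/3)) = 1/(-9632 + 80/3) = 1/(-28816/3) = -3/28816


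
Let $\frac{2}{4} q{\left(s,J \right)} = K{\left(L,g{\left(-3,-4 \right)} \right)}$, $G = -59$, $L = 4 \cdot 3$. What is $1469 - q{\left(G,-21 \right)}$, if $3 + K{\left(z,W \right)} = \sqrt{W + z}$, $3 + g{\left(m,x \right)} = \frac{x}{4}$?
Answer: $1475 - 4 \sqrt{2} \approx 1469.3$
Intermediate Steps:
$L = 12$
$g{\left(m,x \right)} = -3 + \frac{x}{4}$
$K{\left(z,W \right)} = -3 + \sqrt{W + z}$
$q{\left(s,J \right)} = -6 + 4 \sqrt{2}$ ($q{\left(s,J \right)} = 2 \left(-3 + \sqrt{\left(-3 + \frac{1}{4} \left(-4\right)\right) + 12}\right) = 2 \left(-3 + \sqrt{\left(-3 - 1\right) + 12}\right) = 2 \left(-3 + \sqrt{-4 + 12}\right) = 2 \left(-3 + \sqrt{8}\right) = 2 \left(-3 + 2 \sqrt{2}\right) = -6 + 4 \sqrt{2}$)
$1469 - q{\left(G,-21 \right)} = 1469 - \left(-6 + 4 \sqrt{2}\right) = 1469 + \left(6 - 4 \sqrt{2}\right) = 1475 - 4 \sqrt{2}$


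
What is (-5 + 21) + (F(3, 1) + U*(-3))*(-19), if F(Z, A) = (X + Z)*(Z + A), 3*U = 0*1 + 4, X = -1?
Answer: -60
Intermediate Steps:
U = 4/3 (U = (0*1 + 4)/3 = (0 + 4)/3 = (⅓)*4 = 4/3 ≈ 1.3333)
F(Z, A) = (-1 + Z)*(A + Z) (F(Z, A) = (-1 + Z)*(Z + A) = (-1 + Z)*(A + Z))
(-5 + 21) + (F(3, 1) + U*(-3))*(-19) = (-5 + 21) + ((3² - 1*1 - 1*3 + 1*3) + (4/3)*(-3))*(-19) = 16 + ((9 - 1 - 3 + 3) - 4)*(-19) = 16 + (8 - 4)*(-19) = 16 + 4*(-19) = 16 - 76 = -60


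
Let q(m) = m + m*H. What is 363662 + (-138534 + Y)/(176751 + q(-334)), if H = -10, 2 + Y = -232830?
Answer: 65370418768/179757 ≈ 3.6366e+5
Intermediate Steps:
Y = -232832 (Y = -2 - 232830 = -232832)
q(m) = -9*m (q(m) = m + m*(-10) = m - 10*m = -9*m)
363662 + (-138534 + Y)/(176751 + q(-334)) = 363662 + (-138534 - 232832)/(176751 - 9*(-334)) = 363662 - 371366/(176751 + 3006) = 363662 - 371366/179757 = 65370418768/179757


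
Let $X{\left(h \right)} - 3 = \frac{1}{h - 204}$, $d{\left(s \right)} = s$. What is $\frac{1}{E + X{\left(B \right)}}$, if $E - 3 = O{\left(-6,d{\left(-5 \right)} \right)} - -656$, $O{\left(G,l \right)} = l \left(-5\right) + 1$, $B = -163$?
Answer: $\frac{367}{252495} \approx 0.0014535$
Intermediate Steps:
$O{\left(G,l \right)} = 1 - 5 l$ ($O{\left(G,l \right)} = - 5 l + 1 = 1 - 5 l$)
$X{\left(h \right)} = 3 + \frac{1}{-204 + h}$ ($X{\left(h \right)} = 3 + \frac{1}{h - 204} = 3 + \frac{1}{-204 + h}$)
$E = 685$ ($E = 3 + \left(\left(1 - -25\right) - -656\right) = 3 + \left(\left(1 + 25\right) + 656\right) = 3 + \left(26 + 656\right) = 3 + 682 = 685$)
$\frac{1}{E + X{\left(B \right)}} = \frac{1}{685 + \frac{-611 + 3 \left(-163\right)}{-204 - 163}} = \frac{1}{685 + \frac{-611 - 489}{-367}} = \frac{1}{685 - - \frac{1100}{367}} = \frac{1}{685 + \frac{1100}{367}} = \frac{1}{\frac{252495}{367}} = \frac{367}{252495}$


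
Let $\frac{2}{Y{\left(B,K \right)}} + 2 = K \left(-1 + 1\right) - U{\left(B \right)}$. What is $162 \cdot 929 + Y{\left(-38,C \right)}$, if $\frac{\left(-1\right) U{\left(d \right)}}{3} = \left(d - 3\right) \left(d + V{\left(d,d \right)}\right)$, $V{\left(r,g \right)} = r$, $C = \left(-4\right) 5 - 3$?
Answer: $\frac{703277155}{4673} \approx 1.505 \cdot 10^{5}$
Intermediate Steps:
$C = -23$ ($C = -20 - 3 = -23$)
$U{\left(d \right)} = - 6 d \left(-3 + d\right)$ ($U{\left(d \right)} = - 3 \left(d - 3\right) \left(d + d\right) = - 3 \left(-3 + d\right) 2 d = - 3 \cdot 2 d \left(-3 + d\right) = - 6 d \left(-3 + d\right)$)
$Y{\left(B,K \right)} = \frac{2}{-2 - 6 B \left(3 - B\right)}$ ($Y{\left(B,K \right)} = \frac{2}{-2 + \left(K \left(-1 + 1\right) - 6 B \left(3 - B\right)\right)} = \frac{2}{-2 - \left(\left(-1\right) K 0 + 6 B \left(3 - B\right)\right)} = \frac{2}{-2 + \left(0 - 6 B \left(3 - B\right)\right)} = \frac{2}{-2 - 6 B \left(3 - B\right)}$)
$162 \cdot 929 + Y{\left(-38,C \right)} = 162 \cdot 929 + \frac{1}{-1 - -342 + 3 \left(-38\right)^{2}} = 150498 + \frac{1}{-1 + 342 + 3 \cdot 1444} = 150498 + \frac{1}{-1 + 342 + 4332} = 150498 + \frac{1}{4673} = \frac{703277155}{4673}$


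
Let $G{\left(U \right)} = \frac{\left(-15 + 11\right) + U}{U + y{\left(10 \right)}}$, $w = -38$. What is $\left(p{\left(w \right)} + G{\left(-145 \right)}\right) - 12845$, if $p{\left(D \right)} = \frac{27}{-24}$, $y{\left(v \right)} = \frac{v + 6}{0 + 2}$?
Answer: $- \frac{14078161}{1096} \approx -12845.0$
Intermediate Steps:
$y{\left(v \right)} = 3 + \frac{v}{2}$ ($y{\left(v \right)} = \frac{6 + v}{2} = \left(6 + v\right) \frac{1}{2} = 3 + \frac{v}{2}$)
$p{\left(D \right)} = - \frac{9}{8}$ ($p{\left(D \right)} = 27 \left(- \frac{1}{24}\right) = - \frac{9}{8}$)
$G{\left(U \right)} = \frac{-4 + U}{8 + U}$ ($G{\left(U \right)} = \frac{\left(-15 + 11\right) + U}{U + \left(3 + \frac{1}{2} \cdot 10\right)} = \frac{-4 + U}{U + \left(3 + 5\right)} = \frac{-4 + U}{U + 8} = \frac{-4 + U}{8 + U}$)
$\left(p{\left(w \right)} + G{\left(-145 \right)}\right) - 12845 = \left(- \frac{9}{8} + \frac{-4 - 145}{8 - 145}\right) - 12845 = \left(- \frac{9}{8} + \frac{1}{-137} \left(-149\right)\right) - 12845 = \left(- \frac{9}{8} - - \frac{149}{137}\right) - 12845 = \left(- \frac{9}{8} + \frac{149}{137}\right) - 12845 = - \frac{41}{1096} - 12845 = - \frac{14078161}{1096}$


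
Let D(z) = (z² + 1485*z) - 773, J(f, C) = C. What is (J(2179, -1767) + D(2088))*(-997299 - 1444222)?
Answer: -18208580401564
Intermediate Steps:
D(z) = -773 + z² + 1485*z
(J(2179, -1767) + D(2088))*(-997299 - 1444222) = (-1767 + (-773 + 2088² + 1485*2088))*(-997299 - 1444222) = (-1767 + (-773 + 4359744 + 3100680))*(-2441521) = (-1767 + 7459651)*(-2441521) = 7457884*(-2441521) = -18208580401564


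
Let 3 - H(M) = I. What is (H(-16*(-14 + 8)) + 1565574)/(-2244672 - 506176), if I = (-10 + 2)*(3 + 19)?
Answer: -1565753/2750848 ≈ -0.56919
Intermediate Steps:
I = -176 (I = -8*22 = -176)
H(M) = 179 (H(M) = 3 - 1*(-176) = 3 + 176 = 179)
(H(-16*(-14 + 8)) + 1565574)/(-2244672 - 506176) = (179 + 1565574)/(-2244672 - 506176) = 1565753/(-2750848) = 1565753*(-1/2750848) = -1565753/2750848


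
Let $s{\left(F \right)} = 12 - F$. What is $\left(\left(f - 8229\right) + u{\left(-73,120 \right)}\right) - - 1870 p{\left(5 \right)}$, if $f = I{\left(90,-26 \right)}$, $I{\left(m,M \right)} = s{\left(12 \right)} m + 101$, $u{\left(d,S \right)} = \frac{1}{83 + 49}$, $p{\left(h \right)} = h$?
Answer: $\frac{161305}{132} \approx 1222.0$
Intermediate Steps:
$u{\left(d,S \right)} = \frac{1}{132}$
$I{\left(m,M \right)} = 101$ ($I{\left(m,M \right)} = \left(12 - 12\right) m + 101 = 0 m + 101 = 0 + 101 = 101$)
$f = 101$
$\left(\left(f - 8229\right) + u{\left(-73,120 \right)}\right) - - 1870 p{\left(5 \right)} = \left(\left(101 - 8229\right) + \frac{1}{132}\right) - \left(-1870\right) 5 = \left(-8128 + \frac{1}{132}\right) - -9350 = - \frac{1072895}{132} + 9350 = \frac{161305}{132}$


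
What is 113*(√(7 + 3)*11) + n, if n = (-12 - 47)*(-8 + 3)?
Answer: 295 + 1243*√10 ≈ 4225.7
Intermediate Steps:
n = 295 (n = -59*(-5) = 295)
113*(√(7 + 3)*11) + n = 113*(√(7 + 3)*11) + 295 = 113*(√10*11) + 295 = 113*(11*√10) + 295 = 1243*√10 + 295 = 295 + 1243*√10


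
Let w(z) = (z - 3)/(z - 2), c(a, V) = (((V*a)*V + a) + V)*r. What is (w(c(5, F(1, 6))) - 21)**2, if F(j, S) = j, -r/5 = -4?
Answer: 19018321/47524 ≈ 400.18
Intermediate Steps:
r = 20 (r = -5*(-4) = 20)
c(a, V) = 20*V + 20*a + 20*a*V**2 (c(a, V) = (((V*a)*V + a) + V)*20 = ((a*V**2 + a) + V)*20 = ((a + a*V**2) + V)*20 = (V + a + a*V**2)*20 = 20*V + 20*a + 20*a*V**2)
w(z) = (-3 + z)/(-2 + z)
(w(c(5, F(1, 6))) - 21)**2 = ((-3 + (20*1 + 20*5 + 20*5*1**2))/(-2 + (20*1 + 20*5 + 20*5*1**2)) - 21)**2 = ((-3 + (20 + 100 + 20*5*1))/(-2 + (20 + 100 + 20*5*1)) - 21)**2 = ((-3 + (20 + 100 + 100))/(-2 + (20 + 100 + 100)) - 21)**2 = ((-3 + 220)/(-2 + 220) - 21)**2 = (217/218 - 21)**2 = (-4361/218)**2 = 19018321/47524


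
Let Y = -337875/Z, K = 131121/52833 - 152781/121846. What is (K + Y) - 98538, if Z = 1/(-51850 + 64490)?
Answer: -9164493055902820497/2145829906 ≈ -4.2708e+9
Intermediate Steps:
Z = 1/12640 ≈ 7.9114e-5
K = 2634896931/2145829906 (K = 131121*(1/52833) - 152781*1/121846 = 43707/17611 - 152781/121846 = 2634896931/2145829906 ≈ 1.2279)
Y = -4270740000 (Y = -337875/1/12640 = -337875*12640 = -4270740000)
(K + Y) - 98538 = (2634896931/2145829906 - 4270740000) - 98538 = -9164281610115543069/2145829906 - 98538 = -9164493055902820497/2145829906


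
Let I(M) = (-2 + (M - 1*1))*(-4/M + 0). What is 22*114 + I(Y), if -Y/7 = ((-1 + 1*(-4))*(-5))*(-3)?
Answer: 438204/175 ≈ 2504.0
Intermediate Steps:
Y = 525 (Y = -7*(-1 + 1*(-4))*(-5)*(-3) = -7*(-1 - 4)*(-5)*(-3) = -7*(-5*(-5))*(-3) = -175*(-3) = -7*(-75) = 525)
I(M) = -4*(-3 + M)/M (I(M) = (-2 + (M - 1))*(-4/M) = (-2 + (-1 + M))*(-4/M) = (-3 + M)*(-4/M) = -4*(-3 + M)/M)
22*114 + I(Y) = 22*114 + (-4 + 12/525) = 2508 + (-4 + 12*(1/525)) = 2508 + (-4 + 4/175) = 2508 - 696/175 = 438204/175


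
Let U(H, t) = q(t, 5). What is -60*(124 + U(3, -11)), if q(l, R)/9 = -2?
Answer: -6360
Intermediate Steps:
q(l, R) = -18 (q(l, R) = 9*(-2) = -18)
U(H, t) = -18
-60*(124 + U(3, -11)) = -60*(124 - 18) = -60*106 = -6360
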